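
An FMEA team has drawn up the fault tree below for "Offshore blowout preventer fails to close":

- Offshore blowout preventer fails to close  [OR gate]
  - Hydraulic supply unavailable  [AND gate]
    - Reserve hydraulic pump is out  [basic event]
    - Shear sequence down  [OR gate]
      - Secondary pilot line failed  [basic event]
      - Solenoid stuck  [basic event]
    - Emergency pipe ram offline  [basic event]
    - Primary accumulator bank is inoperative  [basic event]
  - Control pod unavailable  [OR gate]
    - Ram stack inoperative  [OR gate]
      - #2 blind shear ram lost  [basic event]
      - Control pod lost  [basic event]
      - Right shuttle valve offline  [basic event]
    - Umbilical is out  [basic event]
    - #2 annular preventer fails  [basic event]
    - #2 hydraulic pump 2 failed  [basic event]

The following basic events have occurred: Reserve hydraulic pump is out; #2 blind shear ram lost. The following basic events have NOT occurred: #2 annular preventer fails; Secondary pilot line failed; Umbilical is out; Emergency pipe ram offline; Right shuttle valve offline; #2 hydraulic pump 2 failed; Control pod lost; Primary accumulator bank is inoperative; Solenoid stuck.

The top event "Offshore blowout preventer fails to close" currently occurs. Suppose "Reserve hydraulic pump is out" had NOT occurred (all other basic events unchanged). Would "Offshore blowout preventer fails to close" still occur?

Yes

Counterfactual: set "Reserve hydraulic pump is out" to not occurred.
Shear sequence down [OR]: Secondary pilot line failed=not, Solenoid stuck=not → no input occurs → does not occur.
Hydraulic supply unavailable [AND]: Reserve hydraulic pump is out=not, Shear sequence down=not, Emergency pipe ram offline=not, Primary accumulator bank is inoperative=not → not all inputs occur → does not occur.
Ram stack inoperative [OR]: #2 blind shear ram lost=occurs, Control pod lost=not, Right shuttle valve offline=not → at least one input occurs → occurs.
Control pod unavailable [OR]: Ram stack inoperative=occurs, Umbilical is out=not, #2 annular preventer fails=not, #2 hydraulic pump 2 failed=not → at least one input occurs → occurs.
Offshore blowout preventer fails to close [OR]: Hydraulic supply unavailable=not, Control pod unavailable=occurs → at least one input occurs → occurs.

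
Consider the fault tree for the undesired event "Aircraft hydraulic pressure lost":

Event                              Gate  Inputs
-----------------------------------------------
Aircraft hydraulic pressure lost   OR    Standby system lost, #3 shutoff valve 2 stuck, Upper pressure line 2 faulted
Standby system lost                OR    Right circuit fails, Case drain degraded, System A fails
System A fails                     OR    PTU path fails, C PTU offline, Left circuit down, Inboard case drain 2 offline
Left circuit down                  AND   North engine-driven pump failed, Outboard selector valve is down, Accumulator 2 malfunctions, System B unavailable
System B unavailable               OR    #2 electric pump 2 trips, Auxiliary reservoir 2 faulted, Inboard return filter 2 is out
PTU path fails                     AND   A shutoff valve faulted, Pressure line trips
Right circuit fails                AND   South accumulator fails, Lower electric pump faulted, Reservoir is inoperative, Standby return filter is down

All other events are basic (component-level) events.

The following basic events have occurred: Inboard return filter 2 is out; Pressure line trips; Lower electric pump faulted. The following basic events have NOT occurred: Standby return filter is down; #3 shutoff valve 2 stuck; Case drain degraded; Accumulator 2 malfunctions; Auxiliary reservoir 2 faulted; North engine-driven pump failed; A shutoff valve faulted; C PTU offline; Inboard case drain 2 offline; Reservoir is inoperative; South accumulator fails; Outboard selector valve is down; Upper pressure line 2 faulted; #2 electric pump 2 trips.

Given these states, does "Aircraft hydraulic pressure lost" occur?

Right circuit fails [AND]: South accumulator fails=not, Lower electric pump faulted=occurs, Reservoir is inoperative=not, Standby return filter is down=not → not all inputs occur → does not occur.
PTU path fails [AND]: A shutoff valve faulted=not, Pressure line trips=occurs → not all inputs occur → does not occur.
System B unavailable [OR]: #2 electric pump 2 trips=not, Auxiliary reservoir 2 faulted=not, Inboard return filter 2 is out=occurs → at least one input occurs → occurs.
Left circuit down [AND]: North engine-driven pump failed=not, Outboard selector valve is down=not, Accumulator 2 malfunctions=not, System B unavailable=occurs → not all inputs occur → does not occur.
System A fails [OR]: PTU path fails=not, C PTU offline=not, Left circuit down=not, Inboard case drain 2 offline=not → no input occurs → does not occur.
Standby system lost [OR]: Right circuit fails=not, Case drain degraded=not, System A fails=not → no input occurs → does not occur.
Aircraft hydraulic pressure lost [OR]: Standby system lost=not, #3 shutoff valve 2 stuck=not, Upper pressure line 2 faulted=not → no input occurs → does not occur.

No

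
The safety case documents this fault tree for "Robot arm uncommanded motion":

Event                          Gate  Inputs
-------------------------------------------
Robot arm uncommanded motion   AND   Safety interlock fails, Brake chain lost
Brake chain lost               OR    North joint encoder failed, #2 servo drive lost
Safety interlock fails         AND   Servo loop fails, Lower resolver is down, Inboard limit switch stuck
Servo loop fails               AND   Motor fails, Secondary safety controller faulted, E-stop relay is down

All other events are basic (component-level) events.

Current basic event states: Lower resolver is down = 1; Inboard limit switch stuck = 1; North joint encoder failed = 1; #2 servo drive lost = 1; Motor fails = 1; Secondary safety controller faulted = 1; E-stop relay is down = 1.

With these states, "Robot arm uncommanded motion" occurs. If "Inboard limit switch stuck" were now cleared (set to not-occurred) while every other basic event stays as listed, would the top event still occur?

No

Counterfactual: set "Inboard limit switch stuck" to not occurred.
Servo loop fails [AND]: Motor fails=occurs, Secondary safety controller faulted=occurs, E-stop relay is down=occurs → all inputs occur → occurs.
Safety interlock fails [AND]: Servo loop fails=occurs, Lower resolver is down=occurs, Inboard limit switch stuck=not → not all inputs occur → does not occur.
Brake chain lost [OR]: North joint encoder failed=occurs, #2 servo drive lost=occurs → at least one input occurs → occurs.
Robot arm uncommanded motion [AND]: Safety interlock fails=not, Brake chain lost=occurs → not all inputs occur → does not occur.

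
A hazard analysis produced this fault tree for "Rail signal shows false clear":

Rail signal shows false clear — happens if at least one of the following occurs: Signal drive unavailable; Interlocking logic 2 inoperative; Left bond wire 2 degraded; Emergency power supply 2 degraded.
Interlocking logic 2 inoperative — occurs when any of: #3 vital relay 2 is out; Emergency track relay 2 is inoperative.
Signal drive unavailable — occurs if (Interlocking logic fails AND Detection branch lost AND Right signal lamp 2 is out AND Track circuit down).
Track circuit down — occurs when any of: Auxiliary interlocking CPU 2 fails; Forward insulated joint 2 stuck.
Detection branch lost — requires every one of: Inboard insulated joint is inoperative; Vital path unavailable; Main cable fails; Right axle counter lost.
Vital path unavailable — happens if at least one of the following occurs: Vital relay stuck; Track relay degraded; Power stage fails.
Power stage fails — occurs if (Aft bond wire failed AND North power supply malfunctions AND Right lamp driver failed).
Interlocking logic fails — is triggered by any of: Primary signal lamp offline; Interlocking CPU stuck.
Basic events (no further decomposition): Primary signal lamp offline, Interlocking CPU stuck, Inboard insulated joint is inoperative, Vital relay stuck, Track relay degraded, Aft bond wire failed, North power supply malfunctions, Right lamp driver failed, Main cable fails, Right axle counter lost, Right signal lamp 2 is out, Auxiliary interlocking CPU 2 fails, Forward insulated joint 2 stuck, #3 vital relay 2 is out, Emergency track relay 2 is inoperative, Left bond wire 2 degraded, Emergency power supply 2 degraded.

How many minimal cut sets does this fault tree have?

16

Interlocking logic fails [OR]: union of children's cut sets → 2 cut set(s).
Power stage fails [AND]: one cut set from each child combined → 1 × 1 × 1 = 1 cut set(s).
Vital path unavailable [OR]: union of children's cut sets → 3 cut set(s).
Detection branch lost [AND]: one cut set from each child combined → 1 × 3 × 1 × 1 = 3 cut set(s).
Track circuit down [OR]: union of children's cut sets → 2 cut set(s).
Signal drive unavailable [AND]: one cut set from each child combined → 2 × 3 × 1 × 2 = 12 cut set(s).
Interlocking logic 2 inoperative [OR]: union of children's cut sets → 2 cut set(s).
Rail signal shows false clear [OR]: union of children's cut sets → 16 cut set(s).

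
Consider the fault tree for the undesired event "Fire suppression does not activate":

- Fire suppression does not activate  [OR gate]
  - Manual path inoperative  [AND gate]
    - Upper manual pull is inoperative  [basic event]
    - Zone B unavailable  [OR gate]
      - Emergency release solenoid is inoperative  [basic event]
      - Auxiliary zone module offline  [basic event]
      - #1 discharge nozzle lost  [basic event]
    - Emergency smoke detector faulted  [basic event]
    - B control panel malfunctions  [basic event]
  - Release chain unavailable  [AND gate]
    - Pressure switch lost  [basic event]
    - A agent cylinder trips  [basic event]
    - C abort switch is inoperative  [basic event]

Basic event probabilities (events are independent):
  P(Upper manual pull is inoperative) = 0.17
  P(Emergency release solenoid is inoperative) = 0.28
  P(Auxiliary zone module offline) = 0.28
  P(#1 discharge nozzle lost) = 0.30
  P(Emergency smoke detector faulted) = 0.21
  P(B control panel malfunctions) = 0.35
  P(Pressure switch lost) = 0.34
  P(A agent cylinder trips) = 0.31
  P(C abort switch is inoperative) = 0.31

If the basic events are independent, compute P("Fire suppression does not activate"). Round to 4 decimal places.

0.0404

P(Zone B unavailable) [OR] = 1 − (1−0.28) × (1−0.28) × (1−0.30) = 0.637120
P(Manual path inoperative) [AND] = 0.17 × 0.637120 × 0.21 × 0.35 = 0.007961
P(Release chain unavailable) [AND] = 0.34 × 0.31 × 0.31 = 0.032674
P(Fire suppression does not activate) [OR] = 1 − (1−0.007961) × (1−0.032674) = 0.040375
Rounded to 4 decimal places: P(Fire suppression does not activate) ≈ 0.0404.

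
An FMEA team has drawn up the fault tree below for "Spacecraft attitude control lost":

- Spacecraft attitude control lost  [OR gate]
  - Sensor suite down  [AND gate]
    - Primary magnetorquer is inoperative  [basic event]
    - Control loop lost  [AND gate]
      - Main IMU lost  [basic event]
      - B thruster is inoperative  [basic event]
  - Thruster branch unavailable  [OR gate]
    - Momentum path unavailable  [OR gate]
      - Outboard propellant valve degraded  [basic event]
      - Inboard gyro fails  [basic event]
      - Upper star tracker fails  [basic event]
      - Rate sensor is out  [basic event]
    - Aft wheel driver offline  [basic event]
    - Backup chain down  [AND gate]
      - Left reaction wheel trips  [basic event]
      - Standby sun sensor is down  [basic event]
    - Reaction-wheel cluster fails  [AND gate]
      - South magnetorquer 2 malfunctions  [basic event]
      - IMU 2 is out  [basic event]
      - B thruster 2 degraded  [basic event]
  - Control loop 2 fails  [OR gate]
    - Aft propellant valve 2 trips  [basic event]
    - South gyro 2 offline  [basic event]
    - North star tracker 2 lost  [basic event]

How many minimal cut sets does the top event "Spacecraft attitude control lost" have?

Control loop lost [AND]: one cut set from each child combined → 1 × 1 = 1 cut set(s).
Sensor suite down [AND]: one cut set from each child combined → 1 × 1 = 1 cut set(s).
Momentum path unavailable [OR]: union of children's cut sets → 4 cut set(s).
Backup chain down [AND]: one cut set from each child combined → 1 × 1 = 1 cut set(s).
Reaction-wheel cluster fails [AND]: one cut set from each child combined → 1 × 1 × 1 = 1 cut set(s).
Thruster branch unavailable [OR]: union of children's cut sets → 7 cut set(s).
Control loop 2 fails [OR]: union of children's cut sets → 3 cut set(s).
Spacecraft attitude control lost [OR]: union of children's cut sets → 11 cut set(s).

11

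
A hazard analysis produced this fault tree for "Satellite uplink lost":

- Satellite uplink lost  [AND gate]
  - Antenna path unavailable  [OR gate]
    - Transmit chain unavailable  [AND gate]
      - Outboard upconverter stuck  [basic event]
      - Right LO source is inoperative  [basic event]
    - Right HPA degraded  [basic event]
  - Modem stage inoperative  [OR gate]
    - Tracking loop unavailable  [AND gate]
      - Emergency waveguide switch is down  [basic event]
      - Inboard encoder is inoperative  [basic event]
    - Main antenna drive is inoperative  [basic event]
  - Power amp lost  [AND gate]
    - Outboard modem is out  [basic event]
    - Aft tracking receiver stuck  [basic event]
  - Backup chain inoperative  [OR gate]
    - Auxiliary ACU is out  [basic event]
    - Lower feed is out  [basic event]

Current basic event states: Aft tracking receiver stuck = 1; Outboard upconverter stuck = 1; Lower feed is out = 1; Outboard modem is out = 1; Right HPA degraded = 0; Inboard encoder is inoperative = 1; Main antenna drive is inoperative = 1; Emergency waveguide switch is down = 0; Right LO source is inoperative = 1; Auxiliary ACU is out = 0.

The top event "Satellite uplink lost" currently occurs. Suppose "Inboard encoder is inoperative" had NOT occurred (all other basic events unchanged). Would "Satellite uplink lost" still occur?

Yes

Counterfactual: set "Inboard encoder is inoperative" to not occurred.
Transmit chain unavailable [AND]: Outboard upconverter stuck=occurs, Right LO source is inoperative=occurs → all inputs occur → occurs.
Antenna path unavailable [OR]: Transmit chain unavailable=occurs, Right HPA degraded=not → at least one input occurs → occurs.
Tracking loop unavailable [AND]: Emergency waveguide switch is down=not, Inboard encoder is inoperative=not → not all inputs occur → does not occur.
Modem stage inoperative [OR]: Tracking loop unavailable=not, Main antenna drive is inoperative=occurs → at least one input occurs → occurs.
Power amp lost [AND]: Outboard modem is out=occurs, Aft tracking receiver stuck=occurs → all inputs occur → occurs.
Backup chain inoperative [OR]: Auxiliary ACU is out=not, Lower feed is out=occurs → at least one input occurs → occurs.
Satellite uplink lost [AND]: Antenna path unavailable=occurs, Modem stage inoperative=occurs, Power amp lost=occurs, Backup chain inoperative=occurs → all inputs occur → occurs.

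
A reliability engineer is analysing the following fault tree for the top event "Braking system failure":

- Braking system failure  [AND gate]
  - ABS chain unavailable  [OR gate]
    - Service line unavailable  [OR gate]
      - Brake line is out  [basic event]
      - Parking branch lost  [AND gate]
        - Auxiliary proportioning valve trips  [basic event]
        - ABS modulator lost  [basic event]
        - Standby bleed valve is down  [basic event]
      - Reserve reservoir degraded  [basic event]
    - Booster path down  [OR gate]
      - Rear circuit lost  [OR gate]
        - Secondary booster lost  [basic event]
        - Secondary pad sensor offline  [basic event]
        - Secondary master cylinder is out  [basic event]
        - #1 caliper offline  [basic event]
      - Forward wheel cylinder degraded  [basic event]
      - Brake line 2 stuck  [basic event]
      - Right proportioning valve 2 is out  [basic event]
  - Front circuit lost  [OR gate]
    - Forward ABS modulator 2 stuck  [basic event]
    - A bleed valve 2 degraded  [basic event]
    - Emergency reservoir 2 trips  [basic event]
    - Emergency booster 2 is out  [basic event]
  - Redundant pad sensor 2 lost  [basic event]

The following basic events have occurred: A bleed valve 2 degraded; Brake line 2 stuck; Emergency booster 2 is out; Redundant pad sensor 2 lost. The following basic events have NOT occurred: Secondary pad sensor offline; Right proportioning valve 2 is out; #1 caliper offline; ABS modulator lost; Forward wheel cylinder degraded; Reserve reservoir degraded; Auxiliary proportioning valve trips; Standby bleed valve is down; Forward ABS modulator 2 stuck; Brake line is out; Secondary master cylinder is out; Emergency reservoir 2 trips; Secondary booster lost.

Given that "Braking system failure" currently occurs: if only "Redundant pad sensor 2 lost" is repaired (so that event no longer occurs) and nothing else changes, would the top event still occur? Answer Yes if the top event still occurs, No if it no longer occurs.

No

Counterfactual: set "Redundant pad sensor 2 lost" to not occurred.
Parking branch lost [AND]: Auxiliary proportioning valve trips=not, ABS modulator lost=not, Standby bleed valve is down=not → not all inputs occur → does not occur.
Service line unavailable [OR]: Brake line is out=not, Parking branch lost=not, Reserve reservoir degraded=not → no input occurs → does not occur.
Rear circuit lost [OR]: Secondary booster lost=not, Secondary pad sensor offline=not, Secondary master cylinder is out=not, #1 caliper offline=not → no input occurs → does not occur.
Booster path down [OR]: Rear circuit lost=not, Forward wheel cylinder degraded=not, Brake line 2 stuck=occurs, Right proportioning valve 2 is out=not → at least one input occurs → occurs.
ABS chain unavailable [OR]: Service line unavailable=not, Booster path down=occurs → at least one input occurs → occurs.
Front circuit lost [OR]: Forward ABS modulator 2 stuck=not, A bleed valve 2 degraded=occurs, Emergency reservoir 2 trips=not, Emergency booster 2 is out=occurs → at least one input occurs → occurs.
Braking system failure [AND]: ABS chain unavailable=occurs, Front circuit lost=occurs, Redundant pad sensor 2 lost=not → not all inputs occur → does not occur.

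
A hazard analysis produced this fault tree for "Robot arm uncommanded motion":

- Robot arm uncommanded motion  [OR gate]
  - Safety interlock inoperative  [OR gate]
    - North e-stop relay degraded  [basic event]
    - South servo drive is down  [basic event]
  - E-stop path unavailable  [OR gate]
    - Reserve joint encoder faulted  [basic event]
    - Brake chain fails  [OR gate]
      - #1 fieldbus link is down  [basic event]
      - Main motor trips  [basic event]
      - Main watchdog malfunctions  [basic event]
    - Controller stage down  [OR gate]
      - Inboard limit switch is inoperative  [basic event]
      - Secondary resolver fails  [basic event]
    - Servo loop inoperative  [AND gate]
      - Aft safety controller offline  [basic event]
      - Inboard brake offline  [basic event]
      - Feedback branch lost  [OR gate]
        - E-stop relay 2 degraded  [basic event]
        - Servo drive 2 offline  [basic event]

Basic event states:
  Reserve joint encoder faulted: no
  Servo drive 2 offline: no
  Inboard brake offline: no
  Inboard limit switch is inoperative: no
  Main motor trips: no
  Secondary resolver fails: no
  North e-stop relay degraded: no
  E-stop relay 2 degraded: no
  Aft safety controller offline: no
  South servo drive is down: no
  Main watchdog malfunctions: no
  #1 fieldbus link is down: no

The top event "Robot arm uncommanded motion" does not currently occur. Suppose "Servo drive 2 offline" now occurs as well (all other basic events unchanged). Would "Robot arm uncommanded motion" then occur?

No

Counterfactual: set "Servo drive 2 offline" to occurred.
Safety interlock inoperative [OR]: North e-stop relay degraded=not, South servo drive is down=not → no input occurs → does not occur.
Brake chain fails [OR]: #1 fieldbus link is down=not, Main motor trips=not, Main watchdog malfunctions=not → no input occurs → does not occur.
Controller stage down [OR]: Inboard limit switch is inoperative=not, Secondary resolver fails=not → no input occurs → does not occur.
Feedback branch lost [OR]: E-stop relay 2 degraded=not, Servo drive 2 offline=occurs → at least one input occurs → occurs.
Servo loop inoperative [AND]: Aft safety controller offline=not, Inboard brake offline=not, Feedback branch lost=occurs → not all inputs occur → does not occur.
E-stop path unavailable [OR]: Reserve joint encoder faulted=not, Brake chain fails=not, Controller stage down=not, Servo loop inoperative=not → no input occurs → does not occur.
Robot arm uncommanded motion [OR]: Safety interlock inoperative=not, E-stop path unavailable=not → no input occurs → does not occur.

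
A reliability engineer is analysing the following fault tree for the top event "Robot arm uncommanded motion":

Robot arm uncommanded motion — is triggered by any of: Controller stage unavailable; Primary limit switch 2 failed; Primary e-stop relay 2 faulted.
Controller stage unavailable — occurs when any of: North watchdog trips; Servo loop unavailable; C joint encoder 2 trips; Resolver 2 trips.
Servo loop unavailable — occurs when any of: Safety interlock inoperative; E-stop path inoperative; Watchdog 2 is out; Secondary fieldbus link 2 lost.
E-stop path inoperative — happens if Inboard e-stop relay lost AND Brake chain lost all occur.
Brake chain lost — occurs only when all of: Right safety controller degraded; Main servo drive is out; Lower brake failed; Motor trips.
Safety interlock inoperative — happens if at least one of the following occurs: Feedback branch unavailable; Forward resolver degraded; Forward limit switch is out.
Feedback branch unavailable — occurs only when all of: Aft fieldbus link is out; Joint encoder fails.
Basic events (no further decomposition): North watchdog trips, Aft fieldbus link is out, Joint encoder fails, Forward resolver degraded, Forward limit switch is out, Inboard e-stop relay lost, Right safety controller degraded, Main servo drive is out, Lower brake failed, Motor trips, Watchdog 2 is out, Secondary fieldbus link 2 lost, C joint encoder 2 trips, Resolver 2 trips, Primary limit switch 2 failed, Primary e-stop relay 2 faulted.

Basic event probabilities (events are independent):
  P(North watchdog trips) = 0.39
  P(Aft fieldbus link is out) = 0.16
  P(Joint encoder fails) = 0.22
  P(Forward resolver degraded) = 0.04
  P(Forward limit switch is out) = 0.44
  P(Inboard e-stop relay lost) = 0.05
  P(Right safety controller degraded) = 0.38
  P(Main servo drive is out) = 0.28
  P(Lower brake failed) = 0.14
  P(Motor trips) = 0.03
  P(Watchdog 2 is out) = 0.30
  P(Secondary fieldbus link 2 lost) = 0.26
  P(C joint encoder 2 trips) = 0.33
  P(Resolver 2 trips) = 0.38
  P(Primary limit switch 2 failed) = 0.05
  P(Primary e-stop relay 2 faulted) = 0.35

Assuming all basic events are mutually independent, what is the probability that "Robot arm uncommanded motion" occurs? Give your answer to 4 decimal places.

0.9580

P(Feedback branch unavailable) [AND] = 0.16 × 0.22 = 0.035200
P(Safety interlock inoperative) [OR] = 1 − (1−0.035200) × (1−0.04) × (1−0.44) = 0.481324
P(Brake chain lost) [AND] = 0.38 × 0.28 × 0.14 × 0.03 = 0.000447
P(E-stop path inoperative) [AND] = 0.05 × 0.000447 = 0.000022
P(Servo loop unavailable) [OR] = 1 − (1−0.481324) × (1−0.000022) × (1−0.30) × (1−0.26) = 0.731332
P(Controller stage unavailable) [OR] = 1 − (1−0.39) × (1−0.731332) × (1−0.33) × (1−0.38) = 0.931921
P(Robot arm uncommanded motion) [OR] = 1 − (1−0.931921) × (1−0.05) × (1−0.35) = 0.957961
Rounded to 4 decimal places: P(Robot arm uncommanded motion) ≈ 0.9580.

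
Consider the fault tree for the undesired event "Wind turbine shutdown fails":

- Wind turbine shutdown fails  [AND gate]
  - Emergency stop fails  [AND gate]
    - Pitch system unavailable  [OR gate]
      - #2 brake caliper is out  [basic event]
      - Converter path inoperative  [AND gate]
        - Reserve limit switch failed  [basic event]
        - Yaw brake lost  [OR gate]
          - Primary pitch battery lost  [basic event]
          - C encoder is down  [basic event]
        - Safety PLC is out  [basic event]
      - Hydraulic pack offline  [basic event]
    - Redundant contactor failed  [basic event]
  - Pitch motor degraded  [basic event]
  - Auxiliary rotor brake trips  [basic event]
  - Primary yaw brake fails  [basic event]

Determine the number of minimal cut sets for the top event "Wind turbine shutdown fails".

4

Yaw brake lost [OR]: union of children's cut sets → 2 cut set(s).
Converter path inoperative [AND]: one cut set from each child combined → 1 × 2 × 1 = 2 cut set(s).
Pitch system unavailable [OR]: union of children's cut sets → 4 cut set(s).
Emergency stop fails [AND]: one cut set from each child combined → 4 × 1 = 4 cut set(s).
Wind turbine shutdown fails [AND]: one cut set from each child combined → 4 × 1 × 1 × 1 = 4 cut set(s).
Minimal cut sets: {#2 brake caliper is out, Auxiliary rotor brake trips, Pitch motor degraded, Primary yaw brake fails, Redundant contactor failed}; {Auxiliary rotor brake trips, Pitch motor degraded, Primary pitch battery lost, Primary yaw brake fails, Redundant contactor failed, Reserve limit switch failed, Safety PLC is out}; {Auxiliary rotor brake trips, C encoder is down, Pitch motor degraded, Primary yaw brake fails, Redundant contactor failed, Reserve limit switch failed, Safety PLC is out}; {Auxiliary rotor brake trips, Hydraulic pack offline, Pitch motor degraded, Primary yaw brake fails, Redundant contactor failed}.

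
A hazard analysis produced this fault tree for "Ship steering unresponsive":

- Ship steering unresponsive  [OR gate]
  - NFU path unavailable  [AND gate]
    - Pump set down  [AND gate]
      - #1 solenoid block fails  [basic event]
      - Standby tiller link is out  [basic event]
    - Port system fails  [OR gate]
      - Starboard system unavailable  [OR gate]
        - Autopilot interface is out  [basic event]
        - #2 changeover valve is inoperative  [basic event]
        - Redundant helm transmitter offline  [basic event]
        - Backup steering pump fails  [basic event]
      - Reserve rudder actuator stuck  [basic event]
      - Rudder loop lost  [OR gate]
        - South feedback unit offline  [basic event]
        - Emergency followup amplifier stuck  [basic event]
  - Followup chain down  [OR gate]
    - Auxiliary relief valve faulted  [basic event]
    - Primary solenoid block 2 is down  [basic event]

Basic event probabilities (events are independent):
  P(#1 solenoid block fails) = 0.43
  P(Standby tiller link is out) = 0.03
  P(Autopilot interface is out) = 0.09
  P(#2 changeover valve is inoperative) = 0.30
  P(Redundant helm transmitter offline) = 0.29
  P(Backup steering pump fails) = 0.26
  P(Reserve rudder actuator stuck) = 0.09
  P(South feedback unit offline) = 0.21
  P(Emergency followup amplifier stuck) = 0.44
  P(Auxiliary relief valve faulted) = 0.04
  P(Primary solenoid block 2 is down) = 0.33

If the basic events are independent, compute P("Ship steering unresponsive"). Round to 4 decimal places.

0.3640

P(Pump set down) [AND] = 0.43 × 0.03 = 0.012900
P(Starboard system unavailable) [OR] = 1 − (1−0.09) × (1−0.30) × (1−0.29) × (1−0.26) = 0.665320
P(Rudder loop lost) [OR] = 1 − (1−0.21) × (1−0.44) = 0.557600
P(Port system fails) [OR] = 1 − (1−0.665320) × (1−0.09) × (1−0.557600) = 0.865263
P(NFU path unavailable) [AND] = 0.012900 × 0.865263 = 0.011162
P(Followup chain down) [OR] = 1 − (1−0.04) × (1−0.33) = 0.356800
P(Ship steering unresponsive) [OR] = 1 − (1−0.011162) × (1−0.356800) = 0.363979
Rounded to 4 decimal places: P(Ship steering unresponsive) ≈ 0.3640.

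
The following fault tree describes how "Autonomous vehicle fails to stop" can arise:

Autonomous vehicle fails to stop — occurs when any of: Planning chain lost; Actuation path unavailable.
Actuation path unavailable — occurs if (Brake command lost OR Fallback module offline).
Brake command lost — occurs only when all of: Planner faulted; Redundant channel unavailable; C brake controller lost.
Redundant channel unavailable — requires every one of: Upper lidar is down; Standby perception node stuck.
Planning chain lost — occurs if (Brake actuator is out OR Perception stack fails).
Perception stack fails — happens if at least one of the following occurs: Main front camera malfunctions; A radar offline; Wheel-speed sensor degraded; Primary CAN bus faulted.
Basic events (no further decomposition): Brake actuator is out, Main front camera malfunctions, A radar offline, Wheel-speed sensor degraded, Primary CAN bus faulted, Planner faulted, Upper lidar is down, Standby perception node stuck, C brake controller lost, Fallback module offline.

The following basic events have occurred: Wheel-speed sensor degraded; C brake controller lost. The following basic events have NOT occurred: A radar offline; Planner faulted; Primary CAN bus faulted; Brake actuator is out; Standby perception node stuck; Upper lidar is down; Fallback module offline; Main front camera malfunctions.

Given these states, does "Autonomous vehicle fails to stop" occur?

Yes

Perception stack fails [OR]: Main front camera malfunctions=not, A radar offline=not, Wheel-speed sensor degraded=occurs, Primary CAN bus faulted=not → at least one input occurs → occurs.
Planning chain lost [OR]: Brake actuator is out=not, Perception stack fails=occurs → at least one input occurs → occurs.
Redundant channel unavailable [AND]: Upper lidar is down=not, Standby perception node stuck=not → not all inputs occur → does not occur.
Brake command lost [AND]: Planner faulted=not, Redundant channel unavailable=not, C brake controller lost=occurs → not all inputs occur → does not occur.
Actuation path unavailable [OR]: Brake command lost=not, Fallback module offline=not → no input occurs → does not occur.
Autonomous vehicle fails to stop [OR]: Planning chain lost=occurs, Actuation path unavailable=not → at least one input occurs → occurs.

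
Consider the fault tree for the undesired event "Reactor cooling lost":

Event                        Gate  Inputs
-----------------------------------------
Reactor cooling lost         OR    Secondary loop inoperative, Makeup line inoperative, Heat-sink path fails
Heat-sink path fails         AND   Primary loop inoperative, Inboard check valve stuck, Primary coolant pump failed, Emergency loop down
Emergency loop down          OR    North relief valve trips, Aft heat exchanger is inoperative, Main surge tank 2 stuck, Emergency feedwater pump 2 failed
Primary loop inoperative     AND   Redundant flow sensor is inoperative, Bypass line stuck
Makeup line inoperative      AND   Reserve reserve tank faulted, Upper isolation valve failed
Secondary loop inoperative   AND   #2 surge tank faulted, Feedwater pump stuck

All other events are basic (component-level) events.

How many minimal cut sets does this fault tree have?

6

Secondary loop inoperative [AND]: one cut set from each child combined → 1 × 1 = 1 cut set(s).
Makeup line inoperative [AND]: one cut set from each child combined → 1 × 1 = 1 cut set(s).
Primary loop inoperative [AND]: one cut set from each child combined → 1 × 1 = 1 cut set(s).
Emergency loop down [OR]: union of children's cut sets → 4 cut set(s).
Heat-sink path fails [AND]: one cut set from each child combined → 1 × 1 × 1 × 4 = 4 cut set(s).
Reactor cooling lost [OR]: union of children's cut sets → 6 cut set(s).
Minimal cut sets: {#2 surge tank faulted, Feedwater pump stuck}; {Reserve reserve tank faulted, Upper isolation valve failed}; {Bypass line stuck, Inboard check valve stuck, North relief valve trips, Primary coolant pump failed, Redundant flow sensor is inoperative}; {Aft heat exchanger is inoperative, Bypass line stuck, Inboard check valve stuck, Primary coolant pump failed, Redundant flow sensor is inoperative}; {Bypass line stuck, Inboard check valve stuck, Main surge tank 2 stuck, Primary coolant pump failed, Redundant flow sensor is inoperative}; {Bypass line stuck, Emergency feedwater pump 2 failed, Inboard check valve stuck, Primary coolant pump failed, Redundant flow sensor is inoperative}.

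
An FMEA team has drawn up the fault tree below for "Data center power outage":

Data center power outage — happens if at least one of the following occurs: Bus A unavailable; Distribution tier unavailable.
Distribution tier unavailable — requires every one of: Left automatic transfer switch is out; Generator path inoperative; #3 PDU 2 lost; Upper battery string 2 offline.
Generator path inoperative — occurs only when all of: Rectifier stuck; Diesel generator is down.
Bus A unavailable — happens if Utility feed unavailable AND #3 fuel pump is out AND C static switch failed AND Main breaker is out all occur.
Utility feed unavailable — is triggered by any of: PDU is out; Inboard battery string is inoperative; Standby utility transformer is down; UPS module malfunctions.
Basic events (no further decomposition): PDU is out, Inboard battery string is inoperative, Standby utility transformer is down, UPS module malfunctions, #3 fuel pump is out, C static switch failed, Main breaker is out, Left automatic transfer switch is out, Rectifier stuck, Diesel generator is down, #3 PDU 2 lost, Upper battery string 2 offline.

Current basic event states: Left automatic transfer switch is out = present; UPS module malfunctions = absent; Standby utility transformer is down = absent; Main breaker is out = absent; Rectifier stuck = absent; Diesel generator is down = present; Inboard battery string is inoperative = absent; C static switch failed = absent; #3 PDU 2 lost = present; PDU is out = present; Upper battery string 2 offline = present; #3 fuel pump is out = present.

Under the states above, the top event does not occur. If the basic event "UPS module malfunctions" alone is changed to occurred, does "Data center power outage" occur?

Counterfactual: set "UPS module malfunctions" to occurred.
Utility feed unavailable [OR]: PDU is out=occurs, Inboard battery string is inoperative=not, Standby utility transformer is down=not, UPS module malfunctions=occurs → at least one input occurs → occurs.
Bus A unavailable [AND]: Utility feed unavailable=occurs, #3 fuel pump is out=occurs, C static switch failed=not, Main breaker is out=not → not all inputs occur → does not occur.
Generator path inoperative [AND]: Rectifier stuck=not, Diesel generator is down=occurs → not all inputs occur → does not occur.
Distribution tier unavailable [AND]: Left automatic transfer switch is out=occurs, Generator path inoperative=not, #3 PDU 2 lost=occurs, Upper battery string 2 offline=occurs → not all inputs occur → does not occur.
Data center power outage [OR]: Bus A unavailable=not, Distribution tier unavailable=not → no input occurs → does not occur.

No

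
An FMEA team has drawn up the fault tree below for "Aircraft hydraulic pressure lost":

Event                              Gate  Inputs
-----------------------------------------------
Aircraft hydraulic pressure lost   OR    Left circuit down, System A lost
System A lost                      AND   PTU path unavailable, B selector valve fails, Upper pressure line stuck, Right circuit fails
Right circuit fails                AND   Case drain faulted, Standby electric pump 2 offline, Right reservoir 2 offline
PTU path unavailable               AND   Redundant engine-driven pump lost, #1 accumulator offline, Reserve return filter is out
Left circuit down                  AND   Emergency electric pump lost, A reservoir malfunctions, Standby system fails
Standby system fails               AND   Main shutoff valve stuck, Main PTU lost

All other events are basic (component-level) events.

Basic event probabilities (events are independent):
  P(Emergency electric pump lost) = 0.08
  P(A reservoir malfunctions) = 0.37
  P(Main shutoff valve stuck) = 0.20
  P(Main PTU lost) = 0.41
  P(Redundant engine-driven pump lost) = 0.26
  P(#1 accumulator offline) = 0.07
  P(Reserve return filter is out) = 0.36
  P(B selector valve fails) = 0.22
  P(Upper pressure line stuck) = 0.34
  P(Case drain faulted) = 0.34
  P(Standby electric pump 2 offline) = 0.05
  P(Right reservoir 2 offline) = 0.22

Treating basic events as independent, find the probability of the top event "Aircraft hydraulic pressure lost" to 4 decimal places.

P(Standby system fails) [AND] = 0.20 × 0.41 = 0.082000
P(Left circuit down) [AND] = 0.08 × 0.37 × 0.082000 = 0.002427
P(PTU path unavailable) [AND] = 0.26 × 0.07 × 0.36 = 0.006552
P(Right circuit fails) [AND] = 0.34 × 0.05 × 0.22 = 0.003740
P(System A lost) [AND] = 0.006552 × 0.22 × 0.34 × 0.003740 = 0.000002
P(Aircraft hydraulic pressure lost) [OR] = 1 − (1−0.002427) × (1−0.000002) = 0.002429
Rounded to 4 decimal places: P(Aircraft hydraulic pressure lost) ≈ 0.0024.

0.0024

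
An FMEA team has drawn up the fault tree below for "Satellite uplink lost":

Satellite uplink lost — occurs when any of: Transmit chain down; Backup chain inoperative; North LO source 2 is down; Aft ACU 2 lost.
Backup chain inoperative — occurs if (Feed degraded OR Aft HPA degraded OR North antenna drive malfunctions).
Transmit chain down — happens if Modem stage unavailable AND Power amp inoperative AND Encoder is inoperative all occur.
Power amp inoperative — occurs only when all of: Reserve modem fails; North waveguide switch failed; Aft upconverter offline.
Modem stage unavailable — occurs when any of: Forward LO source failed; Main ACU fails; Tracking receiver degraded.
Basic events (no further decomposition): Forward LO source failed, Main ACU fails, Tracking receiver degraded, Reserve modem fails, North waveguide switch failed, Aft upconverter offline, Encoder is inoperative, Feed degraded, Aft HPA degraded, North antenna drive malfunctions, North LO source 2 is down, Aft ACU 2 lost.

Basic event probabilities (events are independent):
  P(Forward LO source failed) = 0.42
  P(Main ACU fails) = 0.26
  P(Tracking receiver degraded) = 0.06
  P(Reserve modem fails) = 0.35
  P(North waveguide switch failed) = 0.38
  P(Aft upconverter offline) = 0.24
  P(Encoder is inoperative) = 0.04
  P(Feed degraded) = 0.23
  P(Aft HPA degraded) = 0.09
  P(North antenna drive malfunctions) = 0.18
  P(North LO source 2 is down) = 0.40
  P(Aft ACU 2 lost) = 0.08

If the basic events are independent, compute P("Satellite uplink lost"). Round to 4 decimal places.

0.6831

P(Modem stage unavailable) [OR] = 1 − (1−0.42) × (1−0.26) × (1−0.06) = 0.596552
P(Power amp inoperative) [AND] = 0.35 × 0.38 × 0.24 = 0.031920
P(Transmit chain down) [AND] = 0.596552 × 0.031920 × 0.04 = 0.000762
P(Backup chain inoperative) [OR] = 1 − (1−0.23) × (1−0.09) × (1−0.18) = 0.425426
P(Satellite uplink lost) [OR] = 1 − (1−0.000762) × (1−0.425426) × (1−0.40) × (1−0.08) = 0.683077
Rounded to 4 decimal places: P(Satellite uplink lost) ≈ 0.6831.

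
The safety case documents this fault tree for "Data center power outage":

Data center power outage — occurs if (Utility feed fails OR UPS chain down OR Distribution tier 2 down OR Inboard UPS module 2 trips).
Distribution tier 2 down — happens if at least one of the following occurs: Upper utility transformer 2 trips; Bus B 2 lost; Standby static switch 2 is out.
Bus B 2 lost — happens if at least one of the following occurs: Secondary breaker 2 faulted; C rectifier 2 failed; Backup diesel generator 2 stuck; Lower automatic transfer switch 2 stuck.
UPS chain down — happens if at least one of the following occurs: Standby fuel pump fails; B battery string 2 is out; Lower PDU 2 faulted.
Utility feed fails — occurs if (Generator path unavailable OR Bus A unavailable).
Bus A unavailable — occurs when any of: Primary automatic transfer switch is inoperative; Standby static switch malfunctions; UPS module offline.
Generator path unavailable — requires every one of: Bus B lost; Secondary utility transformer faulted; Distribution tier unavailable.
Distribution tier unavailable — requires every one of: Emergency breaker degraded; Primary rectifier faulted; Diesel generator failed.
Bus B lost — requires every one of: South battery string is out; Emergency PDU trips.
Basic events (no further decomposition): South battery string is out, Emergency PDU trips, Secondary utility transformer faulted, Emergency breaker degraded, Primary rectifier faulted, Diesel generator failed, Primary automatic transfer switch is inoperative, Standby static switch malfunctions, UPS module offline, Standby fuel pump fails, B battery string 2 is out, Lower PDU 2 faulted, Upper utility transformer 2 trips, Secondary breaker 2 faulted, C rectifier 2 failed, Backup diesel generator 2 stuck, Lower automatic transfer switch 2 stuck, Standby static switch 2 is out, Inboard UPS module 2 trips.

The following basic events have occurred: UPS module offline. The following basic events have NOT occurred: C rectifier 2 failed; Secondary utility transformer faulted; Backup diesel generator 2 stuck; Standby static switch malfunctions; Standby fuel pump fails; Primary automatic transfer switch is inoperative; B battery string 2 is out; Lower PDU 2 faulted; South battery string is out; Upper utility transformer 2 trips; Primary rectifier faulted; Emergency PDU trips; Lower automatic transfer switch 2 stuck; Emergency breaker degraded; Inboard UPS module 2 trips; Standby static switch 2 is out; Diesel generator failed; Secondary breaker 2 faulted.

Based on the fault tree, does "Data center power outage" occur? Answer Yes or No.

Yes

Bus B lost [AND]: South battery string is out=not, Emergency PDU trips=not → not all inputs occur → does not occur.
Distribution tier unavailable [AND]: Emergency breaker degraded=not, Primary rectifier faulted=not, Diesel generator failed=not → not all inputs occur → does not occur.
Generator path unavailable [AND]: Bus B lost=not, Secondary utility transformer faulted=not, Distribution tier unavailable=not → not all inputs occur → does not occur.
Bus A unavailable [OR]: Primary automatic transfer switch is inoperative=not, Standby static switch malfunctions=not, UPS module offline=occurs → at least one input occurs → occurs.
Utility feed fails [OR]: Generator path unavailable=not, Bus A unavailable=occurs → at least one input occurs → occurs.
UPS chain down [OR]: Standby fuel pump fails=not, B battery string 2 is out=not, Lower PDU 2 faulted=not → no input occurs → does not occur.
Bus B 2 lost [OR]: Secondary breaker 2 faulted=not, C rectifier 2 failed=not, Backup diesel generator 2 stuck=not, Lower automatic transfer switch 2 stuck=not → no input occurs → does not occur.
Distribution tier 2 down [OR]: Upper utility transformer 2 trips=not, Bus B 2 lost=not, Standby static switch 2 is out=not → no input occurs → does not occur.
Data center power outage [OR]: Utility feed fails=occurs, UPS chain down=not, Distribution tier 2 down=not, Inboard UPS module 2 trips=not → at least one input occurs → occurs.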